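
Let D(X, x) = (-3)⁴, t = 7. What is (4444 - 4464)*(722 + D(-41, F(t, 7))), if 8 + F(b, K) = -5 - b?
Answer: -16060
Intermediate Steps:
F(b, K) = -13 - b (F(b, K) = -8 + (-5 - b) = -13 - b)
D(X, x) = 81
(4444 - 4464)*(722 + D(-41, F(t, 7))) = (4444 - 4464)*(722 + 81) = -20*803 = -16060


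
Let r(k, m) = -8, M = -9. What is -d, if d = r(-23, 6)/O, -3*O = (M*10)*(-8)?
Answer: -1/30 ≈ -0.033333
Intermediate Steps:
O = -240 (O = -(-9*10)*(-8)/3 = -(-30)*(-8) = -1/3*720 = -240)
d = 1/30 (d = -8/(-240) = -8*(-1/240) = 1/30 ≈ 0.033333)
-d = -1*1/30 = -1/30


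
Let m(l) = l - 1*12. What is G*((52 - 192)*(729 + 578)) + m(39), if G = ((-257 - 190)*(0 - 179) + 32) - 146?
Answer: -14619918993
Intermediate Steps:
m(l) = -12 + l (m(l) = l - 12 = -12 + l)
G = 79899 (G = (-447*(-179) + 32) - 146 = (80013 + 32) - 146 = 80045 - 146 = 79899)
G*((52 - 192)*(729 + 578)) + m(39) = 79899*((52 - 192)*(729 + 578)) + (-12 + 39) = 79899*(-140*1307) + 27 = 79899*(-182980) + 27 = -14619919020 + 27 = -14619918993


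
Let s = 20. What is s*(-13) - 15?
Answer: -275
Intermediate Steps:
s*(-13) - 15 = 20*(-13) - 15 = -260 - 15 = -275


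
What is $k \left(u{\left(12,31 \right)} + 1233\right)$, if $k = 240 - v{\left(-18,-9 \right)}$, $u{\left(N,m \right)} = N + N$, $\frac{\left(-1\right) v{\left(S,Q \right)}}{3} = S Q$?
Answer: $912582$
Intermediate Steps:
$v{\left(S,Q \right)} = - 3 Q S$ ($v{\left(S,Q \right)} = - 3 S Q = - 3 Q S$)
$u{\left(N,m \right)} = 2 N$
$k = 726$ ($k = 240 - \left(-3\right) \left(-9\right) \left(-18\right) = 240 - -486 = 240 + 486 = 726$)
$k \left(u{\left(12,31 \right)} + 1233\right) = 726 \left(2 \cdot 12 + 1233\right) = 726 \left(24 + 1233\right) = 726 \cdot 1257 = 912582$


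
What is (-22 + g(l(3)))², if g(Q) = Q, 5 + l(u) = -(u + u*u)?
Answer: 1521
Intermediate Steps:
l(u) = -5 - u - u² (l(u) = -5 - (u + u*u) = -5 - (u + u²) = -5 + (-u - u²) = -5 - u - u²)
(-22 + g(l(3)))² = (-22 + (-5 - 1*3 - 1*3²))² = (-22 + (-5 - 3 - 1*9))² = (-22 + (-5 - 3 - 9))² = (-22 - 17)² = (-39)² = 1521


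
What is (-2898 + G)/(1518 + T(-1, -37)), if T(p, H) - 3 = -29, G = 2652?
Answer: -123/746 ≈ -0.16488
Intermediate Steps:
T(p, H) = -26 (T(p, H) = 3 - 29 = -26)
(-2898 + G)/(1518 + T(-1, -37)) = (-2898 + 2652)/(1518 - 26) = -246/1492 = -246*1/1492 = -123/746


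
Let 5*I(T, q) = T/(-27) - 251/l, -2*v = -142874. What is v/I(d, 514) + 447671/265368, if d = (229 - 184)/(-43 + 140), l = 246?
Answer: -2261759780196013/6569715576 ≈ -3.4427e+5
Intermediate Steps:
v = 71437 (v = -½*(-142874) = 71437)
d = 45/97 ≈ 0.46392
I(T, q) = -251/1230 - T/135 (I(T, q) = (T/(-27) - 251/246)/5 = (T*(-1/27) - 251*1/246)/5 = (-T/27 - 251/246)/5 = (-251/246 - T/27)/5 = -251/1230 - T/135)
v/I(d, 514) + 447671/265368 = 71437/(-251/1230 - 1/135*45/97) + 447671/265368 = 71437/(-251/1230 - 1/291) + 447671*(1/265368) = 71437/(-24757/119310) + 447671/265368 = 71437*(-119310/24757) + 447671/265368 = -8523148470/24757 + 447671/265368 = -2261759780196013/6569715576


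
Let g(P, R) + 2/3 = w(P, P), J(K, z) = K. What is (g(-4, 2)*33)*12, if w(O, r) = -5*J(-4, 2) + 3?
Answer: 8844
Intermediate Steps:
w(O, r) = 23 (w(O, r) = -5*(-4) + 3 = 20 + 3 = 23)
g(P, R) = 67/3 (g(P, R) = -2/3 + 23 = 67/3)
(g(-4, 2)*33)*12 = ((67/3)*33)*12 = 737*12 = 8844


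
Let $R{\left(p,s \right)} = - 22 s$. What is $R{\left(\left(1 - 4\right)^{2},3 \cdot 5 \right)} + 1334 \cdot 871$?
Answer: $1161584$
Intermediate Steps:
$R{\left(\left(1 - 4\right)^{2},3 \cdot 5 \right)} + 1334 \cdot 871 = - 22 \cdot 3 \cdot 5 + 1334 \cdot 871 = \left(-22\right) 15 + 1161914 = -330 + 1161914 = 1161584$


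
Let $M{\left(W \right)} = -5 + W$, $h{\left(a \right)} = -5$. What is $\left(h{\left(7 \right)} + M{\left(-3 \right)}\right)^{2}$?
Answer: $169$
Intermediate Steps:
$\left(h{\left(7 \right)} + M{\left(-3 \right)}\right)^{2} = \left(-5 - 8\right)^{2} = \left(-13\right)^{2} = 169$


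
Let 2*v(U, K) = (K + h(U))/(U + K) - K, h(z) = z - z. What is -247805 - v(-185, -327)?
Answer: -253920071/1024 ≈ -2.4797e+5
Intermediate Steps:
h(z) = 0
v(U, K) = -K/2 + K/(2*(K + U)) (v(U, K) = ((K + 0)/(U + K) - K)/2 = (K/(K + U) - K)/2 = (-K + K/(K + U))/2 = -K/2 + K/(2*(K + U)))
-247805 - v(-185, -327) = -247805 - (-327)*(1 - 1*(-327) - 1*(-185))/(2*(-327 - 185)) = -247805 - (-327)*(1 + 327 + 185)/(2*(-512)) = -247805 - (-327)*(-1)*513/(2*512) = -247805 - 1*167751/1024 = -247805 - 167751/1024 = -253920071/1024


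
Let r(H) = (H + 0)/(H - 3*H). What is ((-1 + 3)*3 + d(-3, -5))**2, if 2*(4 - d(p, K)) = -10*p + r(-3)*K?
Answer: 625/16 ≈ 39.063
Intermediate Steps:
r(H) = -1/2 (r(H) = H/((-2*H)) = H*(-1/(2*H)) = -1/2)
d(p, K) = 4 + 5*p + K/4 (d(p, K) = 4 - (-10*p - K/2)/2 = 4 + (5*p + K/4) = 4 + 5*p + K/4)
((-1 + 3)*3 + d(-3, -5))**2 = ((-1 + 3)*3 + (4 + 5*(-3) + (1/4)*(-5)))**2 = (2*3 + (4 - 15 - 5/4))**2 = (6 - 49/4)**2 = (-25/4)**2 = 625/16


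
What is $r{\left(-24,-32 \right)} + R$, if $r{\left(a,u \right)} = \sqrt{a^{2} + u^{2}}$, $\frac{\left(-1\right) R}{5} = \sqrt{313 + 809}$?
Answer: $40 - 5 \sqrt{1122} \approx -127.48$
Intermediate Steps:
$R = - 5 \sqrt{1122}$ ($R = - 5 \sqrt{313 + 809} = - 5 \sqrt{1122} \approx -167.48$)
$r{\left(-24,-32 \right)} + R = \sqrt{\left(-24\right)^{2} + \left(-32\right)^{2}} - 5 \sqrt{1122} = \sqrt{576 + 1024} - 5 \sqrt{1122} = \sqrt{1600} - 5 \sqrt{1122} = 40 - 5 \sqrt{1122}$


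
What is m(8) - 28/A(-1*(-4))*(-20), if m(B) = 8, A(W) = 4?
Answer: 148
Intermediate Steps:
m(8) - 28/A(-1*(-4))*(-20) = 8 - 28/4*(-20) = 8 - 28*¼*(-20) = 8 - 7*(-20) = 8 + 140 = 148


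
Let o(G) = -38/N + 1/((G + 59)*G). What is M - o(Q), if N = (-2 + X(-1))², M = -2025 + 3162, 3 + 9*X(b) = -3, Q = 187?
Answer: 840801539/736032 ≈ 1142.3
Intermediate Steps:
X(b) = -⅔ (X(b) = -⅓ + (⅑)*(-3) = -⅓ - ⅓ = -⅔)
M = 1137
N = 64/9 (N = (-2 - ⅔)² = (-8/3)² = 64/9 ≈ 7.1111)
o(G) = -171/32 + 1/(G*(59 + G)) (o(G) = -38/64/9 + 1/((G + 59)*G) = -38*9/64 + 1/((59 + G)*G) = -171/32 + 1/(G*(59 + G)))
M - o(Q) = 1137 - (32 - 10089*187 - 171*187²)/(32*187*(59 + 187)) = 1137 - (32 - 1886643 - 171*34969)/(32*187*246) = 1137 - (32 - 1886643 - 5979699)/(32*187*246) = 1137 - (-7866310)/(32*187*246) = 1137 - 1*(-3933155/736032) = 1137 + 3933155/736032 = 840801539/736032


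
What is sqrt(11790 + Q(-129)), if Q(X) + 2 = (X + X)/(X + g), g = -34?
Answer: sqrt(313237426)/163 ≈ 108.58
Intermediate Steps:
Q(X) = -2 + 2*X/(-34 + X) (Q(X) = -2 + (X + X)/(X - 34) = -2 + (2*X)/(-34 + X) = -2 + 2*X/(-34 + X))
sqrt(11790 + Q(-129)) = sqrt(11790 + 68/(-34 - 129)) = sqrt(11790 + 68/(-163)) = sqrt(11790 + 68*(-1/163)) = sqrt(11790 - 68/163) = sqrt(1921702/163) = sqrt(313237426)/163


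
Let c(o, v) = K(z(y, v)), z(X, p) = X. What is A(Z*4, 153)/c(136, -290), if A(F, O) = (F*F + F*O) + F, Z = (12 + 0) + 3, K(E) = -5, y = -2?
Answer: -2568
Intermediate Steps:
Z = 15 (Z = 12 + 3 = 15)
c(o, v) = -5
A(F, O) = F + F**2 + F*O (A(F, O) = (F**2 + F*O) + F = F + F**2 + F*O)
A(Z*4, 153)/c(136, -290) = ((15*4)*(1 + 15*4 + 153))/(-5) = (60*(1 + 60 + 153))*(-1/5) = (60*214)*(-1/5) = 12840*(-1/5) = -2568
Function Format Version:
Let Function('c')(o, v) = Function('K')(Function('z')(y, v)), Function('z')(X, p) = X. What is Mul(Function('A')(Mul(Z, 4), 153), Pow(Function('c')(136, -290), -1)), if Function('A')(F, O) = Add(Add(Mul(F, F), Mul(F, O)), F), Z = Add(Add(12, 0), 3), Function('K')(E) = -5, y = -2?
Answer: -2568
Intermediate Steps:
Z = 15 (Z = Add(12, 3) = 15)
Function('c')(o, v) = -5
Function('A')(F, O) = Add(F, Pow(F, 2), Mul(F, O)) (Function('A')(F, O) = Add(Add(Pow(F, 2), Mul(F, O)), F) = Add(F, Pow(F, 2), Mul(F, O)))
Mul(Function('A')(Mul(Z, 4), 153), Pow(Function('c')(136, -290), -1)) = Mul(Mul(Mul(15, 4), Add(1, Mul(15, 4), 153)), Pow(-5, -1)) = Mul(Mul(60, Add(1, 60, 153)), Rational(-1, 5)) = Mul(Mul(60, 214), Rational(-1, 5)) = Mul(12840, Rational(-1, 5)) = -2568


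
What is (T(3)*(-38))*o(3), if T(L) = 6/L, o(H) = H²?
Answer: -684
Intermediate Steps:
(T(3)*(-38))*o(3) = ((6/3)*(-38))*3² = ((6*(⅓))*(-38))*9 = (2*(-38))*9 = -76*9 = -684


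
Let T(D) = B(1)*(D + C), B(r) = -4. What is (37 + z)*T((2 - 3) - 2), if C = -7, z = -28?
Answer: 360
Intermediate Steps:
T(D) = 28 - 4*D (T(D) = -4*(D - 7) = -4*(-7 + D) = 28 - 4*D)
(37 + z)*T((2 - 3) - 2) = (37 - 28)*(28 - 4*((2 - 3) - 2)) = 9*(28 - 4*(-1 - 2)) = 9*(28 - 4*(-3)) = 9*(28 + 12) = 9*40 = 360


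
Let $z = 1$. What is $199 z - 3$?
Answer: $196$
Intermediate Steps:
$199 z - 3 = 199 \cdot 1 - 3 = 199 - 3 = 196$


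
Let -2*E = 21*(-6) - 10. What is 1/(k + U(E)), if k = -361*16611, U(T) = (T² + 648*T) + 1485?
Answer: -1/5946398 ≈ -1.6817e-7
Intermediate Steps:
E = 68 (E = -(21*(-6) - 10)/2 = -(-126 - 10)/2 = -½*(-136) = 68)
U(T) = 1485 + T² + 648*T
k = -5996571
1/(k + U(E)) = 1/(-5996571 + (1485 + 68² + 648*68)) = 1/(-5996571 + (1485 + 4624 + 44064)) = 1/(-5996571 + 50173) = 1/(-5946398) = -1/5946398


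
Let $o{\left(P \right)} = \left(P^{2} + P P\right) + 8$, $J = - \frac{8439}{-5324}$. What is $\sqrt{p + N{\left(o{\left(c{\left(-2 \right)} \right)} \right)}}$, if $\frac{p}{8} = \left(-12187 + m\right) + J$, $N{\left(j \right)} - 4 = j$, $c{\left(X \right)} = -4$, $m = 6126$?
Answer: $\frac{3 i \sqrt{78786994}}{121} \approx 220.07 i$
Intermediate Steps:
$J = \frac{8439}{5324}$ ($J = \left(-8439\right) \left(- \frac{1}{5324}\right) = \frac{8439}{5324} \approx 1.5851$)
$o{\left(P \right)} = 8 + 2 P^{2}$ ($o{\left(P \right)} = \left(P^{2} + P^{2}\right) + 8 = 2 P^{2} + 8 = 8 + 2 P^{2}$)
$N{\left(j \right)} = 4 + j$
$p = - \frac{64520650}{1331}$ ($p = 8 \left(\left(-12187 + 6126\right) + \frac{8439}{5324}\right) = 8 \left(-6061 + \frac{8439}{5324}\right) = 8 \left(- \frac{32260325}{5324}\right) = - \frac{64520650}{1331} \approx -48475.0$)
$\sqrt{p + N{\left(o{\left(c{\left(-2 \right)} \right)} \right)}} = \sqrt{- \frac{64520650}{1331} + \left(4 + \left(8 + 2 \left(-4\right)^{2}\right)\right)} = \sqrt{- \frac{64520650}{1331} + \left(4 + \left(8 + 2 \cdot 16\right)\right)} = \sqrt{- \frac{64520650}{1331} + \left(4 + \left(8 + 32\right)\right)} = \sqrt{- \frac{64520650}{1331} + \left(4 + 40\right)} = \sqrt{- \frac{64520650}{1331} + 44} = \sqrt{- \frac{64462086}{1331}} = \frac{3 i \sqrt{78786994}}{121}$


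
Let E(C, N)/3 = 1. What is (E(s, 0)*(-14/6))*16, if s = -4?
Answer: -112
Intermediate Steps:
E(C, N) = 3 (E(C, N) = 3*1 = 3)
(E(s, 0)*(-14/6))*16 = (3*(-14/6))*16 = (3*(-14*⅙))*16 = (3*(-7/3))*16 = -7*16 = -112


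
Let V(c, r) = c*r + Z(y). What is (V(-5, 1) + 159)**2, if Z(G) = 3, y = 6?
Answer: 24649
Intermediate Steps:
V(c, r) = 3 + c*r (V(c, r) = c*r + 3 = 3 + c*r)
(V(-5, 1) + 159)**2 = ((3 - 5*1) + 159)**2 = ((3 - 5) + 159)**2 = (-2 + 159)**2 = 157**2 = 24649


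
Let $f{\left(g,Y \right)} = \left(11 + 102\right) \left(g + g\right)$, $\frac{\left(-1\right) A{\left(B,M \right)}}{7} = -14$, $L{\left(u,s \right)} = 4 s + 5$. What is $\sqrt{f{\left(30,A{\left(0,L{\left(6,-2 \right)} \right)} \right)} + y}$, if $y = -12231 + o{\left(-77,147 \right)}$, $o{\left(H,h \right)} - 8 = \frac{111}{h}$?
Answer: $\frac{3 i \sqrt{29630}}{7} \approx 73.772 i$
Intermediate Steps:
$L{\left(u,s \right)} = 5 + 4 s$
$A{\left(B,M \right)} = 98$ ($A{\left(B,M \right)} = \left(-7\right) \left(-14\right) = 98$)
$f{\left(g,Y \right)} = 226 g$ ($f{\left(g,Y \right)} = 113 \cdot 2 g = 226 g$)
$o{\left(H,h \right)} = 8 + \frac{111}{h}$
$y = - \frac{598890}{49}$ ($y = -12231 + \left(8 + \frac{111}{147}\right) = -12231 + \left(8 + 111 \cdot \frac{1}{147}\right) = -12231 + \left(8 + \frac{37}{49}\right) = -12231 + \frac{429}{49} = - \frac{598890}{49} \approx -12222.0$)
$\sqrt{f{\left(30,A{\left(0,L{\left(6,-2 \right)} \right)} \right)} + y} = \sqrt{226 \cdot 30 - \frac{598890}{49}} = \sqrt{6780 - \frac{598890}{49}} = \sqrt{- \frac{266670}{49}} = \frac{3 i \sqrt{29630}}{7}$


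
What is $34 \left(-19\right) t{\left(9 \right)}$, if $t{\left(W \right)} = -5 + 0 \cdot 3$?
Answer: $3230$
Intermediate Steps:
$t{\left(W \right)} = -5$ ($t{\left(W \right)} = -5 + 0 = -5$)
$34 \left(-19\right) t{\left(9 \right)} = 34 \left(-19\right) \left(-5\right) = \left(-646\right) \left(-5\right) = 3230$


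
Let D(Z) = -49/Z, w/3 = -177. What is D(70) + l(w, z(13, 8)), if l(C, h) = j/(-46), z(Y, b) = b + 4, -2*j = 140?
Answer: 189/230 ≈ 0.82174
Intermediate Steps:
w = -531 (w = 3*(-177) = -531)
j = -70 (j = -1/2*140 = -70)
z(Y, b) = 4 + b
l(C, h) = 35/23 (l(C, h) = -70/(-46) = -70*(-1/46) = 35/23)
D(70) + l(w, z(13, 8)) = -49/70 + 35/23 = -49*1/70 + 35/23 = -7/10 + 35/23 = 189/230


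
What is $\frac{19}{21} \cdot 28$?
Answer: $\frac{76}{3} \approx 25.333$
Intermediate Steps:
$\frac{19}{21} \cdot 28 = \frac{76}{3}$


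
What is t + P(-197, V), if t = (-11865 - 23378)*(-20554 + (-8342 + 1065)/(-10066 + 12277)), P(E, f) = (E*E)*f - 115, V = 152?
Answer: 1614913226536/2211 ≈ 7.3040e+8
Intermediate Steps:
P(E, f) = -115 + f*E² (P(E, f) = E²*f - 115 = f*E² - 115 = -115 + f*E²)
t = 1601870862553/2211 (t = -35243*(-20554 - 7277/2211) = -35243*(-45452171/2211) = 1601870862553/2211 ≈ 7.2450e+8)
t + P(-197, V) = 1601870862553/2211 + (-115 + 152*(-197)²) = 1601870862553/2211 + (-115 + 152*38809) = 1601870862553/2211 + (-115 + 5898968) = 1601870862553/2211 + 5898853 = 1614913226536/2211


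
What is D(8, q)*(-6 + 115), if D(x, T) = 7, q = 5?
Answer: 763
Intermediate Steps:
D(8, q)*(-6 + 115) = 7*(-6 + 115) = 7*109 = 763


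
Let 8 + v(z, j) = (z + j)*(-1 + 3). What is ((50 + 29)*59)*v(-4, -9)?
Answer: -158474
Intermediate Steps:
v(z, j) = -8 + 2*j + 2*z (v(z, j) = -8 + (z + j)*(-1 + 3) = -8 + (j + z)*2 = -8 + (2*j + 2*z) = -8 + 2*j + 2*z)
((50 + 29)*59)*v(-4, -9) = ((50 + 29)*59)*(-8 + 2*(-9) + 2*(-4)) = (79*59)*(-8 - 18 - 8) = 4661*(-34) = -158474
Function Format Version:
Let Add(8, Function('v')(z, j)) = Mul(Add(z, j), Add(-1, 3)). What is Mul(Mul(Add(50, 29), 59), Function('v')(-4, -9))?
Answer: -158474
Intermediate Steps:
Function('v')(z, j) = Add(-8, Mul(2, j), Mul(2, z)) (Function('v')(z, j) = Add(-8, Mul(Add(z, j), Add(-1, 3))) = Add(-8, Mul(Add(j, z), 2)) = Add(-8, Add(Mul(2, j), Mul(2, z))) = Add(-8, Mul(2, j), Mul(2, z)))
Mul(Mul(Add(50, 29), 59), Function('v')(-4, -9)) = Mul(Mul(Add(50, 29), 59), Add(-8, Mul(2, -9), Mul(2, -4))) = Mul(Mul(79, 59), Add(-8, -18, -8)) = Mul(4661, -34) = -158474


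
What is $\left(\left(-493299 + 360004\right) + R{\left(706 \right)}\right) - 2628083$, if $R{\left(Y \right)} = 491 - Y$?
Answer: $-2761593$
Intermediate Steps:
$\left(\left(-493299 + 360004\right) + R{\left(706 \right)}\right) - 2628083 = \left(\left(-493299 + 360004\right) + \left(491 - 706\right)\right) - 2628083 = \left(-133295 + \left(491 - 706\right)\right) - 2628083 = \left(-133295 - 215\right) - 2628083 = -133510 - 2628083 = -2761593$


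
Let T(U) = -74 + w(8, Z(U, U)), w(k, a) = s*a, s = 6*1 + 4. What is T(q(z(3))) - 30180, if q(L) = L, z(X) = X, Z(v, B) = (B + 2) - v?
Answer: -30234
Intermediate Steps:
s = 10 (s = 6 + 4 = 10)
Z(v, B) = 2 + B - v (Z(v, B) = (2 + B) - v = 2 + B - v)
w(k, a) = 10*a
T(U) = -54 (T(U) = -74 + 10*(2 + U - U) = -74 + 10*2 = -74 + 20 = -54)
T(q(z(3))) - 30180 = -54 - 30180 = -30234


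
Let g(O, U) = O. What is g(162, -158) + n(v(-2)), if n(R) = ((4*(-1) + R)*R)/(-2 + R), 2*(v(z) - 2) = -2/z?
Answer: 309/2 ≈ 154.50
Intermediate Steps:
v(z) = 2 - 1/z (v(z) = 2 + (-2/z)/2 = 2 - 1/z)
n(R) = R*(-4 + R)/(-2 + R) (n(R) = ((-4 + R)*R)/(-2 + R) = (R*(-4 + R))/(-2 + R) = R*(-4 + R)/(-2 + R))
g(162, -158) + n(v(-2)) = 162 + (2 - 1/(-2))*(-4 + (2 - 1/(-2)))/(-2 + (2 - 1/(-2))) = 162 + (2 - 1*(-½))*(-4 + (2 - 1*(-½)))/(-2 + (2 - 1*(-½))) = 162 + (2 + ½)*(-4 + (2 + ½))/(-2 + (2 + ½)) = 162 + 5*(-4 + 5/2)/(2*(-2 + 5/2)) = 162 + (5/2)*(-3/2)/(½) = 162 + (5/2)*2*(-3/2) = 162 - 15/2 = 309/2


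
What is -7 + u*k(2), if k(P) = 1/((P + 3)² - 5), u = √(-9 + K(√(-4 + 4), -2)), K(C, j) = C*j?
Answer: -7 + 3*I/20 ≈ -7.0 + 0.15*I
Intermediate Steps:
u = 3*I (u = √(-9 + √(-4 + 4)*(-2)) = √(-9 + √0*(-2)) = √(-9 + 0*(-2)) = √(-9 + 0) = √(-9) = 3*I ≈ 3.0*I)
k(P) = 1/(-5 + (3 + P)²) (k(P) = 1/((3 + P)² - 5) = 1/(-5 + (3 + P)²))
-7 + u*k(2) = -7 + (3*I)/(-5 + (3 + 2)²) = -7 + (3*I)/(-5 + 5²) = -7 + (3*I)/(-5 + 25) = -7 + (3*I)/20 = -7 + (3*I)*(1/20) = -7 + 3*I/20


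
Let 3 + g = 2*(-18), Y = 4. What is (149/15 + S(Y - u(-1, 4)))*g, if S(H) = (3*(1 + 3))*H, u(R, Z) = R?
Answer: -13637/5 ≈ -2727.4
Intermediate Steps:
S(H) = 12*H (S(H) = (3*4)*H = 12*H)
g = -39 (g = -3 + 2*(-18) = -3 - 36 = -39)
(149/15 + S(Y - u(-1, 4)))*g = (149/15 + 12*(4 - 1*(-1)))*(-39) = (149*(1/15) + 12*(4 + 1))*(-39) = (149/15 + 12*5)*(-39) = (149/15 + 60)*(-39) = (1049/15)*(-39) = -13637/5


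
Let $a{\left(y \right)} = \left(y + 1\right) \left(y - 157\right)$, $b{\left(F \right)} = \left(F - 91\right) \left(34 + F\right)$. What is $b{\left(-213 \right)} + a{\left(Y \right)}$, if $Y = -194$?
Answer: $122159$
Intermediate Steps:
$b{\left(F \right)} = \left(-91 + F\right) \left(34 + F\right)$
$a{\left(y \right)} = \left(1 + y\right) \left(-157 + y\right)$
$b{\left(-213 \right)} + a{\left(Y \right)} = \left(-3094 + \left(-213\right)^{2} - -12141\right) - \left(-30107 - 37636\right) = \left(-3094 + 45369 + 12141\right) + \left(-157 + 37636 + 30264\right) = 54416 + 67743 = 122159$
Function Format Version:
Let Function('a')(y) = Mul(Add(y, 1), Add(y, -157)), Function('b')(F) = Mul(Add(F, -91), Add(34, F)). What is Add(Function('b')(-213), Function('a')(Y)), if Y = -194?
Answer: 122159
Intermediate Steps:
Function('b')(F) = Mul(Add(-91, F), Add(34, F))
Function('a')(y) = Mul(Add(1, y), Add(-157, y))
Add(Function('b')(-213), Function('a')(Y)) = Add(Add(-3094, Pow(-213, 2), Mul(-57, -213)), Add(-157, Pow(-194, 2), Mul(-156, -194))) = Add(Add(-3094, 45369, 12141), Add(-157, 37636, 30264)) = Add(54416, 67743) = 122159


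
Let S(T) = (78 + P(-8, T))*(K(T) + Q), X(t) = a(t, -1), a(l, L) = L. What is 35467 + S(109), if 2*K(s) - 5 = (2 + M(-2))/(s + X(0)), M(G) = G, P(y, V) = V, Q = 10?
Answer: 75609/2 ≈ 37805.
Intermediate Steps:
X(t) = -1
K(s) = 5/2 (K(s) = 5/2 + ((2 - 2)/(s - 1))/2 = 5/2 + (0/(-1 + s))/2 = 5/2 + (1/2)*0 = 5/2 + 0 = 5/2)
S(T) = 975 + 25*T/2 (S(T) = (78 + T)*(5/2 + 10) = (78 + T)*(25/2) = 975 + 25*T/2)
35467 + S(109) = 35467 + (975 + (25/2)*109) = 35467 + (975 + 2725/2) = 35467 + 4675/2 = 75609/2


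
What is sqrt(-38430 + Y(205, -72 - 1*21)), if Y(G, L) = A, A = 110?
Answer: 4*I*sqrt(2395) ≈ 195.75*I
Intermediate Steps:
Y(G, L) = 110
sqrt(-38430 + Y(205, -72 - 1*21)) = sqrt(-38430 + 110) = sqrt(-38320) = 4*I*sqrt(2395)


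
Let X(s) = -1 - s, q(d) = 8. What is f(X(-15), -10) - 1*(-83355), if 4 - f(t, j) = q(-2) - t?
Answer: 83365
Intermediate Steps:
f(t, j) = -4 + t (f(t, j) = 4 - (8 - t) = 4 + (-8 + t) = -4 + t)
f(X(-15), -10) - 1*(-83355) = (-4 + (-1 - 1*(-15))) - 1*(-83355) = (-4 + (-1 + 15)) + 83355 = (-4 + 14) + 83355 = 10 + 83355 = 83365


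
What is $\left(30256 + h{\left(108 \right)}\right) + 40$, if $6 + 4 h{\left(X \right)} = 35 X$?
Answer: $\frac{62479}{2} \approx 31240.0$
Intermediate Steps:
$h{\left(X \right)} = - \frac{3}{2} + \frac{35 X}{4}$
$\left(30256 + h{\left(108 \right)}\right) + 40 = \left(30256 + \left(- \frac{3}{2} + \frac{35}{4} \cdot 108\right)\right) + 40 = \left(30256 + \left(- \frac{3}{2} + 945\right)\right) + 40 = \left(30256 + \frac{1887}{2}\right) + 40 = \frac{62399}{2} + 40 = \frac{62479}{2}$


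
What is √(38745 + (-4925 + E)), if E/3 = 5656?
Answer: 2*√12697 ≈ 225.36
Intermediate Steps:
E = 16968 (E = 3*5656 = 16968)
√(38745 + (-4925 + E)) = √(38745 + (-4925 + 16968)) = √(38745 + 12043) = √50788 = 2*√12697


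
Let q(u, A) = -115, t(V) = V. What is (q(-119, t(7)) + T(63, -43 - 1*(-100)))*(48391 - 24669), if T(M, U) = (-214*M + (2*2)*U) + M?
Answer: -315644932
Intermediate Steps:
T(M, U) = -213*M + 4*U (T(M, U) = (-214*M + 4*U) + M = -213*M + 4*U)
(q(-119, t(7)) + T(63, -43 - 1*(-100)))*(48391 - 24669) = (-115 + (-213*63 + 4*(-43 - 1*(-100))))*(48391 - 24669) = (-115 + (-13419 + 4*(-43 + 100)))*23722 = (-115 + (-13419 + 4*57))*23722 = (-115 + (-13419 + 228))*23722 = (-115 - 13191)*23722 = -13306*23722 = -315644932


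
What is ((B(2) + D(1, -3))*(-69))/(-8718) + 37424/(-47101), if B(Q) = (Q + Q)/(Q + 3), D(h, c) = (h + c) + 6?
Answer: -258885484/342188765 ≈ -0.75656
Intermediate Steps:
D(h, c) = 6 + c + h (D(h, c) = (c + h) + 6 = 6 + c + h)
B(Q) = 2*Q/(3 + Q) (B(Q) = (2*Q)/(3 + Q) = 2*Q/(3 + Q))
((B(2) + D(1, -3))*(-69))/(-8718) + 37424/(-47101) = ((2*2/(3 + 2) + (6 - 3 + 1))*(-69))/(-8718) + 37424/(-47101) = ((2*2/5 + 4)*(-69))*(-1/8718) + 37424*(-1/47101) = ((2*2*(1/5) + 4)*(-69))*(-1/8718) - 37424/47101 = ((4/5 + 4)*(-69))*(-1/8718) - 37424/47101 = ((24/5)*(-69))*(-1/8718) - 37424/47101 = -1656/5*(-1/8718) - 37424/47101 = 276/7265 - 37424/47101 = -258885484/342188765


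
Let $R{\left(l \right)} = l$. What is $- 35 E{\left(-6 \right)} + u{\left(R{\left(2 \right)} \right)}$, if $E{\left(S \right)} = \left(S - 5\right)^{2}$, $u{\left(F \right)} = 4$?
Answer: $-4231$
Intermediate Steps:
$E{\left(S \right)} = \left(-5 + S\right)^{2}$
$- 35 E{\left(-6 \right)} + u{\left(R{\left(2 \right)} \right)} = - 35 \left(-5 - 6\right)^{2} + 4 = - 35 \left(-11\right)^{2} + 4 = \left(-35\right) 121 + 4 = -4235 + 4 = -4231$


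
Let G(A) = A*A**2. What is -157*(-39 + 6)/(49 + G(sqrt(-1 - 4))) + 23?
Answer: 103989/842 + 8635*I*sqrt(5)/842 ≈ 123.5 + 22.932*I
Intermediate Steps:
G(A) = A**3
-157*(-39 + 6)/(49 + G(sqrt(-1 - 4))) + 23 = -157*(-39 + 6)/(49 + (sqrt(-1 - 4))**3) + 23 = -(-5181)/(49 + (sqrt(-5))**3) + 23 = -(-5181)/(49 + (I*sqrt(5))**3) + 23 = -(-5181)/(49 - 5*I*sqrt(5)) + 23 = 5181/(49 - 5*I*sqrt(5)) + 23 = 23 + 5181/(49 - 5*I*sqrt(5))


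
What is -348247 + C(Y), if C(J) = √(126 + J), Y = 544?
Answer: -348247 + √670 ≈ -3.4822e+5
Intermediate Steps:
-348247 + C(Y) = -348247 + √(126 + 544) = -348247 + √670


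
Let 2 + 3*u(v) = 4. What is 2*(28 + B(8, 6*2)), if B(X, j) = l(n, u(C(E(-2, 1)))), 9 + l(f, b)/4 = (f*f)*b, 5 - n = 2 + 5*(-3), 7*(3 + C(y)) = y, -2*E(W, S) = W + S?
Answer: 1712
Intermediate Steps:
E(W, S) = -S/2 - W/2 (E(W, S) = -(W + S)/2 = -(S + W)/2 = -S/2 - W/2)
C(y) = -3 + y/7
u(v) = ⅔ (u(v) = -⅔ + (⅓)*4 = -⅔ + 4/3 = ⅔)
n = 18 (n = 5 - (2 + 5*(-3)) = 5 - (2 - 15) = 5 - 1*(-13) = 5 + 13 = 18)
l(f, b) = -36 + 4*b*f² (l(f, b) = -36 + 4*((f*f)*b) = -36 + 4*(f²*b) = -36 + 4*(b*f²) = -36 + 4*b*f²)
B(X, j) = 828 (B(X, j) = -36 + 4*(⅔)*18² = -36 + 4*(⅔)*324 = -36 + 864 = 828)
2*(28 + B(8, 6*2)) = 2*(28 + 828) = 2*856 = 1712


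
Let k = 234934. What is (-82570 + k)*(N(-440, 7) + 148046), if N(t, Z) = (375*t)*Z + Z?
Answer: -153422472708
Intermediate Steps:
N(t, Z) = Z + 375*Z*t (N(t, Z) = 375*Z*t + Z = Z + 375*Z*t)
(-82570 + k)*(N(-440, 7) + 148046) = (-82570 + 234934)*(7*(1 + 375*(-440)) + 148046) = 152364*(7*(1 - 165000) + 148046) = 152364*(7*(-164999) + 148046) = 152364*(-1154993 + 148046) = 152364*(-1006947) = -153422472708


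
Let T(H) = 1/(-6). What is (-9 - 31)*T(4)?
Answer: 20/3 ≈ 6.6667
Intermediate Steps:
T(H) = -⅙
(-9 - 31)*T(4) = (-9 - 31)*(-⅙) = -40*(-⅙) = 20/3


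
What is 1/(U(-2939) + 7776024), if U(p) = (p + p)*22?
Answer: 1/7646708 ≈ 1.3078e-7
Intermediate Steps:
U(p) = 44*p (U(p) = (2*p)*22 = 44*p)
1/(U(-2939) + 7776024) = 1/(44*(-2939) + 7776024) = 1/(-129316 + 7776024) = 1/7646708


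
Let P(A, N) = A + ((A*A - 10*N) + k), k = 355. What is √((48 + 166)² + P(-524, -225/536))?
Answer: √5749640443/134 ≈ 565.87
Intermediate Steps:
P(A, N) = 355 + A + A² - 10*N (P(A, N) = A + ((A*A - 10*N) + 355) = A + ((A² - 10*N) + 355) = A + (355 + A² - 10*N) = 355 + A + A² - 10*N)
√((48 + 166)² + P(-524, -225/536)) = √((48 + 166)² + (355 - 524 + (-524)² - (-2250)/536)) = √(214² + (355 - 524 + 274576 - (-2250)/536)) = √(45796 + (355 - 524 + 274576 - 10*(-225/536))) = √(45796 + (355 - 524 + 274576 + 1125/268)) = √(45796 + 73542201/268) = √(85815529/268) = √5749640443/134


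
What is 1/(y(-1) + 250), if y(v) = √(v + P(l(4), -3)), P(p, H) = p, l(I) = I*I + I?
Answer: 250/62481 - √19/62481 ≈ 0.0039315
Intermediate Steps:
l(I) = I + I² (l(I) = I² + I = I + I²)
y(v) = √(20 + v) (y(v) = √(v + 4*(1 + 4)) = √(v + 4*5) = √(v + 20) = √(20 + v))
1/(y(-1) + 250) = 1/(√(20 - 1) + 250) = 1/(√19 + 250) = 1/(250 + √19)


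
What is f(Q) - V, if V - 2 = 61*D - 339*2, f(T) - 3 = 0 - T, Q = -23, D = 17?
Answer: -335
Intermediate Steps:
f(T) = 3 - T (f(T) = 3 + (0 - T) = 3 - T)
V = 361 (V = 2 + (61*17 - 339*2) = 2 + (1037 - 678) = 2 + 359 = 361)
f(Q) - V = (3 - 1*(-23)) - 1*361 = (3 + 23) - 361 = 26 - 361 = -335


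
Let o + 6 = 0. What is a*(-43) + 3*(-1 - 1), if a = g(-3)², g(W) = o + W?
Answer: -3489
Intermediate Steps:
o = -6 (o = -6 + 0 = -6)
g(W) = -6 + W
a = 81 (a = (-6 - 3)² = (-9)² = 81)
a*(-43) + 3*(-1 - 1) = 81*(-43) + 3*(-1 - 1) = -3483 + 3*(-2) = -3483 - 6 = -3489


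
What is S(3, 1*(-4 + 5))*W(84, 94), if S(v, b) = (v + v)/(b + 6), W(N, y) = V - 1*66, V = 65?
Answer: -6/7 ≈ -0.85714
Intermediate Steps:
W(N, y) = -1 (W(N, y) = 65 - 1*66 = 65 - 66 = -1)
S(v, b) = 2*v/(6 + b) (S(v, b) = (2*v)/(6 + b) = 2*v/(6 + b))
S(3, 1*(-4 + 5))*W(84, 94) = (2*3/(6 + 1*(-4 + 5)))*(-1) = (2*3/(6 + 1*1))*(-1) = (2*3/(6 + 1))*(-1) = (2*3/7)*(-1) = (2*3*(⅐))*(-1) = (6/7)*(-1) = -6/7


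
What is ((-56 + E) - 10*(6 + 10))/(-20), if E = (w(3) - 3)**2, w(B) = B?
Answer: 54/5 ≈ 10.800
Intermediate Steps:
E = 0 (E = (3 - 3)**2 = 0**2 = 0)
((-56 + E) - 10*(6 + 10))/(-20) = ((-56 + 0) - 10*(6 + 10))/(-20) = (-56 - 10*16)*(-1/20) = (-56 - 160)*(-1/20) = -216*(-1/20) = 54/5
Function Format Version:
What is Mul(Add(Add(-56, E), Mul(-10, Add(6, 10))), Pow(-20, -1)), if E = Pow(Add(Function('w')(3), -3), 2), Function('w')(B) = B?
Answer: Rational(54, 5) ≈ 10.800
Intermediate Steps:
E = 0 (E = Pow(Add(3, -3), 2) = Pow(0, 2) = 0)
Mul(Add(Add(-56, E), Mul(-10, Add(6, 10))), Pow(-20, -1)) = Mul(Add(Add(-56, 0), Mul(-10, Add(6, 10))), Pow(-20, -1)) = Mul(Add(-56, Mul(-10, 16)), Rational(-1, 20)) = Mul(Add(-56, -160), Rational(-1, 20)) = Mul(-216, Rational(-1, 20)) = Rational(54, 5)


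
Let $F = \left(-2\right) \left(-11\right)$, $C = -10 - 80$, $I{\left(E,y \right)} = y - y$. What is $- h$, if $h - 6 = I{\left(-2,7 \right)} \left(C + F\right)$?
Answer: $-6$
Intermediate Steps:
$I{\left(E,y \right)} = 0$
$C = -90$ ($C = -10 - 80 = -90$)
$F = 22$
$h = 6$ ($h = 6 + 0 \left(-90 + 22\right) = 6 + 0 \left(-68\right) = 6 + 0 = 6$)
$- h = \left(-1\right) 6 = -6$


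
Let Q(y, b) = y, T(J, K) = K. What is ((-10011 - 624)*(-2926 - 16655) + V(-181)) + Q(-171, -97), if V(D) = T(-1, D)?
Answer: 208243583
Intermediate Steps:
V(D) = D
((-10011 - 624)*(-2926 - 16655) + V(-181)) + Q(-171, -97) = ((-10011 - 624)*(-2926 - 16655) - 181) - 171 = (-10635*(-19581) - 181) - 171 = (208243935 - 181) - 171 = 208243754 - 171 = 208243583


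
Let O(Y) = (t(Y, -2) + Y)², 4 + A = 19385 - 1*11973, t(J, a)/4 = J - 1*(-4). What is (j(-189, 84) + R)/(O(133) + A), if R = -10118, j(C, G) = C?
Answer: -10307/471169 ≈ -0.021875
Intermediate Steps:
t(J, a) = 16 + 4*J (t(J, a) = 4*(J - 1*(-4)) = 4*(J + 4) = 4*(4 + J) = 16 + 4*J)
A = 7408 (A = -4 + (19385 - 1*11973) = -4 + (19385 - 11973) = -4 + 7412 = 7408)
O(Y) = (16 + 5*Y)² (O(Y) = ((16 + 4*Y) + Y)² = (16 + 5*Y)²)
(j(-189, 84) + R)/(O(133) + A) = (-189 - 10118)/((16 + 5*133)² + 7408) = -10307/((16 + 665)² + 7408) = -10307/(681² + 7408) = -10307/(463761 + 7408) = -10307/471169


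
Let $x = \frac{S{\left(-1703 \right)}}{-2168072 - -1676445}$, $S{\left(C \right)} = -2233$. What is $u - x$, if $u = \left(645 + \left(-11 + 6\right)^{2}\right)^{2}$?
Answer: $\frac{220691358067}{491627} \approx 4.489 \cdot 10^{5}$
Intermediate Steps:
$x = \frac{2233}{491627}$ ($x = - \frac{2233}{-2168072 - -1676445} = - \frac{2233}{-2168072 + 1676445} = - \frac{2233}{-491627} = \left(-2233\right) \left(- \frac{1}{491627}\right) = \frac{2233}{491627} \approx 0.0045421$)
$u = 448900$ ($u = \left(645 + \left(-5\right)^{2}\right)^{2} = \left(645 + 25\right)^{2} = 670^{2} = 448900$)
$u - x = 448900 - \frac{2233}{491627} = \frac{220691358067}{491627}$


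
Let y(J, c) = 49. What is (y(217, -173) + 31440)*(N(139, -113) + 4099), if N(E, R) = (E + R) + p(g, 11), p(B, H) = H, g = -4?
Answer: 130238504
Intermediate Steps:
N(E, R) = 11 + E + R (N(E, R) = (E + R) + 11 = 11 + E + R)
(y(217, -173) + 31440)*(N(139, -113) + 4099) = (49 + 31440)*((11 + 139 - 113) + 4099) = 31489*(37 + 4099) = 31489*4136 = 130238504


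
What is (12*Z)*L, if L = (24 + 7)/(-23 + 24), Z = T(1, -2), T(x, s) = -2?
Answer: -744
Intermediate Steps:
Z = -2
L = 31 (L = 31/1 = 31*1 = 31)
(12*Z)*L = (12*(-2))*31 = -24*31 = -744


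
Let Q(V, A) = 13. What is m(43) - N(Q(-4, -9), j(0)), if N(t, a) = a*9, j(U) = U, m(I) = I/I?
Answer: 1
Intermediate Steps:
m(I) = 1
N(t, a) = 9*a
m(43) - N(Q(-4, -9), j(0)) = 1 - 9*0 = 1 - 1*0 = 1 + 0 = 1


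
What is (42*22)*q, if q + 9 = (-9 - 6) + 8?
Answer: -14784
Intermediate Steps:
q = -16 (q = -9 + ((-9 - 6) + 8) = -9 + (-15 + 8) = -9 - 7 = -16)
(42*22)*q = (42*22)*(-16) = 924*(-16) = -14784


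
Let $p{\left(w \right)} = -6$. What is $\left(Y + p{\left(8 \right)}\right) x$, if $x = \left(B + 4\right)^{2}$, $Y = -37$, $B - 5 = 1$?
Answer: $-4300$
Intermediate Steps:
$B = 6$ ($B = 5 + 1 = 6$)
$x = 100$ ($x = \left(6 + 4\right)^{2} = 10^{2} = 100$)
$\left(Y + p{\left(8 \right)}\right) x = \left(-37 - 6\right) 100 = \left(-43\right) 100 = -4300$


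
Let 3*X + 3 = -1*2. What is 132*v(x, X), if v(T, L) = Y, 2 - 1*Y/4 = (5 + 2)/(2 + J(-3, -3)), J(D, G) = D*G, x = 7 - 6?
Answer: 720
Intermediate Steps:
x = 1
Y = 60/11 (Y = 8 - 4*(5 + 2)/(2 - 3*(-3)) = 8 - 28/(2 + 9) = 8 - 28/11 = 60/11 ≈ 5.4545)
X = -5/3 (X = -1 + (-1*2)/3 = -1 + (⅓)*(-2) = -1 - ⅔ = -5/3 ≈ -1.6667)
v(T, L) = 60/11
132*v(x, X) = 132*(60/11) = 720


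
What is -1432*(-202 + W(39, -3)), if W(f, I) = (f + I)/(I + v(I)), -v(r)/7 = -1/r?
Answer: 298930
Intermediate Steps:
v(r) = 7/r (v(r) = -(-7)/r = 7/r)
W(f, I) = (I + f)/(I + 7/I) (W(f, I) = (f + I)/(I + 7/I) = (I + f)/(I + 7/I))
-1432*(-202 + W(39, -3)) = -1432*(-202 - 3*(-3 + 39)/(7 + (-3)**2)) = -1432*(-202 - 3*36/(7 + 9)) = -1432*(-202 - 3*36/16) = -1432*(-202 - 3*1/16*36) = -1432*(-202 - 27/4) = -1432*(-835/4) = 298930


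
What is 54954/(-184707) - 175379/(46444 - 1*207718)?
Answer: 871521391/1103275434 ≈ 0.78994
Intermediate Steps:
54954/(-184707) - 175379/(46444 - 1*207718) = 54954*(-1/184707) - 175379/(46444 - 207718) = -6106/20523 - 175379/(-161274) = -6106/20523 - 175379*(-1/161274) = -6106/20523 + 175379/161274 = 871521391/1103275434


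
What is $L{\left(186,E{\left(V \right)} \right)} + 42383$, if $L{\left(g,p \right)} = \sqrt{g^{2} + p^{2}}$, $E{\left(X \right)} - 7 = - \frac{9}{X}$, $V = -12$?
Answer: $42383 + \frac{31 \sqrt{577}}{4} \approx 42569.0$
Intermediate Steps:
$E{\left(X \right)} = 7 - \frac{9}{X}$
$L{\left(186,E{\left(V \right)} \right)} + 42383 = \sqrt{186^{2} + \left(7 - \frac{9}{-12}\right)^{2}} + 42383 = \sqrt{34596 + \left(7 - - \frac{3}{4}\right)^{2}} + 42383 = \sqrt{34596 + \left(7 + \frac{3}{4}\right)^{2}} + 42383 = \sqrt{34596 + \left(\frac{31}{4}\right)^{2}} + 42383 = \sqrt{34596 + \frac{961}{16}} + 42383 = \sqrt{\frac{554497}{16}} + 42383 = \frac{31 \sqrt{577}}{4} + 42383 = 42383 + \frac{31 \sqrt{577}}{4}$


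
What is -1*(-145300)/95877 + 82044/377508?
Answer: 5226503749/3016194543 ≈ 1.7328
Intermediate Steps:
-1*(-145300)/95877 + 82044/377508 = 145300*(1/95877) + 82044*(1/377508) = 145300/95877 + 6837/31459 = 5226503749/3016194543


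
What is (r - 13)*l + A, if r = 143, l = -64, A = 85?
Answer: -8235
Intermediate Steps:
(r - 13)*l + A = (143 - 13)*(-64) + 85 = 130*(-64) + 85 = -8320 + 85 = -8235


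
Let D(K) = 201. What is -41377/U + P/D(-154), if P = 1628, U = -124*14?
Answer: 1591855/49848 ≈ 31.934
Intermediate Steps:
U = -1736
-41377/U + P/D(-154) = -41377/(-1736) + 1628/201 = -41377*(-1/1736) + 1628*(1/201) = 5911/248 + 1628/201 = 1591855/49848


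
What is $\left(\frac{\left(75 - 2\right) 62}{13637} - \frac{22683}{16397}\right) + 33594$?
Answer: $\frac{7511581119817}{223605889} \approx 33593.0$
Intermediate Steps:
$\left(\frac{\left(75 - 2\right) 62}{13637} - \frac{22683}{16397}\right) + 33594 = \left(73 \cdot 62 \cdot \frac{1}{13637} - \frac{22683}{16397}\right) + 33594 = \left(4526 \cdot \frac{1}{13637} - \frac{22683}{16397}\right) + 33594 = \left(\frac{4526}{13637} - \frac{22683}{16397}\right) + 33594 = - \frac{235115249}{223605889} + 33594 = \frac{7511581119817}{223605889}$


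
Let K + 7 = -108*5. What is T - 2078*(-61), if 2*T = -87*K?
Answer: 301105/2 ≈ 1.5055e+5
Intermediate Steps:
K = -547 (K = -7 - 108*5 = -7 - 540 = -547)
T = 47589/2 (T = (-87*(-547))/2 = (½)*47589 = 47589/2 ≈ 23795.)
T - 2078*(-61) = 47589/2 - 2078*(-61) = 47589/2 - 1*(-126758) = 47589/2 + 126758 = 301105/2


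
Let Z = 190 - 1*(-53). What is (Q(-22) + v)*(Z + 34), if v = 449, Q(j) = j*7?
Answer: 81715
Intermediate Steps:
Z = 243 (Z = 190 + 53 = 243)
Q(j) = 7*j
(Q(-22) + v)*(Z + 34) = (7*(-22) + 449)*(243 + 34) = (-154 + 449)*277 = 295*277 = 81715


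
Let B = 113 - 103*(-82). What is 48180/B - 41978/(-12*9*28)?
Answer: 9351593/479304 ≈ 19.511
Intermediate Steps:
B = 8559 (B = 113 + 8446 = 8559)
48180/B - 41978/(-12*9*28) = 48180/8559 - 41978/(-12*9*28) = 48180*(1/8559) - 41978/((-108*28)) = 16060/2853 - 41978/(-3024) = 16060/2853 - 41978*(-1/3024) = 16060/2853 + 20989/1512 = 9351593/479304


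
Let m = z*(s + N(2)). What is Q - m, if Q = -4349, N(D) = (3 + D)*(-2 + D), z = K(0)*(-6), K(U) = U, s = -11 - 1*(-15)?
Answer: -4349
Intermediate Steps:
s = 4 (s = -11 + 15 = 4)
z = 0 (z = 0*(-6) = 0)
N(D) = (-2 + D)*(3 + D)
m = 0 (m = 0*(4 + (-6 + 2 + 2²)) = 0*(4 + (-6 + 2 + 4)) = 0*(4 + 0) = 0*4 = 0)
Q - m = -4349 - 1*0 = -4349 + 0 = -4349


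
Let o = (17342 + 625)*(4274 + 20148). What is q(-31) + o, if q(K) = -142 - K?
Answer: 438789963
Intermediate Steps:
o = 438790074 (o = 17967*24422 = 438790074)
q(-31) + o = (-142 - 1*(-31)) + 438790074 = (-142 + 31) + 438790074 = -111 + 438790074 = 438789963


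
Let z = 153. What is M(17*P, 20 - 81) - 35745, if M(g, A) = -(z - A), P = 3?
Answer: -35959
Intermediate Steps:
M(g, A) = -153 + A (M(g, A) = -(153 - A) = -153 + A)
M(17*P, 20 - 81) - 35745 = (-153 + (20 - 81)) - 35745 = (-153 - 61) - 35745 = -214 - 35745 = -35959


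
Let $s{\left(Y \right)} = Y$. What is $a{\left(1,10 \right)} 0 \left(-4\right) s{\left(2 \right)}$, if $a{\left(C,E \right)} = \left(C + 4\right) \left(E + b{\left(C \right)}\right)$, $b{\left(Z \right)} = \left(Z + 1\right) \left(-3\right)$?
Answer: $0$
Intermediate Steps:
$b{\left(Z \right)} = -3 - 3 Z$ ($b{\left(Z \right)} = \left(1 + Z\right) \left(-3\right) = -3 - 3 Z$)
$a{\left(C,E \right)} = \left(4 + C\right) \left(-3 + E - 3 C\right)$ ($a{\left(C,E \right)} = \left(C + 4\right) \left(E - \left(3 + 3 C\right)\right) = \left(4 + C\right) \left(-3 + E - 3 C\right)$)
$a{\left(1,10 \right)} 0 \left(-4\right) s{\left(2 \right)} = \left(-12 - 15 - 3 \cdot 1^{2} + 4 \cdot 10 + 1 \cdot 10\right) 0 \left(-4\right) 2 = \left(-12 - 15 - 3 + 40 + 10\right) 0 \cdot 2 = \left(-12 - 15 - 3 + 40 + 10\right) 0 = 20 \cdot 0 = 0$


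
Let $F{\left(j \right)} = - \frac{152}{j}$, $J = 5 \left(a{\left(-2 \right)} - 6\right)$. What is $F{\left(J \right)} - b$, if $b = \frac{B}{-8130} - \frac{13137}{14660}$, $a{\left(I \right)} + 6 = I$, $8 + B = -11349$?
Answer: $\frac{139379549}{83430060} \approx 1.6706$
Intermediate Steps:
$B = -11357$ ($B = -8 - 11349 = -11357$)
$a{\left(I \right)} = -6 + I$
$J = -70$ ($J = 5 \left(\left(-6 - 2\right) - 6\right) = 5 \left(-8 - 6\right) = 5 \left(-14\right) = -70$)
$b = \frac{5968981}{11918580}$ ($b = - \frac{11357}{-8130} - \frac{13137}{14660} = \left(-11357\right) \left(- \frac{1}{8130}\right) - \frac{13137}{14660} = \frac{11357}{8130} - \frac{13137}{14660} = \frac{5968981}{11918580} \approx 0.50081$)
$F{\left(J \right)} - b = - \frac{152}{-70} - \frac{5968981}{11918580} = \left(-152\right) \left(- \frac{1}{70}\right) - \frac{5968981}{11918580} = \frac{76}{35} - \frac{5968981}{11918580} = \frac{139379549}{83430060}$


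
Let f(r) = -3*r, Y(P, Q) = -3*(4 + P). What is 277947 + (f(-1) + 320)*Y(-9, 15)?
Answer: 282792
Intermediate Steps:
Y(P, Q) = -12 - 3*P
277947 + (f(-1) + 320)*Y(-9, 15) = 277947 + (-3*(-1) + 320)*(-12 - 3*(-9)) = 277947 + (3 + 320)*(-12 + 27) = 277947 + 323*15 = 277947 + 4845 = 282792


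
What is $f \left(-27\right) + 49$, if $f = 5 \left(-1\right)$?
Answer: $184$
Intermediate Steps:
$f = -5$
$f \left(-27\right) + 49 = \left(-5\right) \left(-27\right) + 49 = 135 + 49 = 184$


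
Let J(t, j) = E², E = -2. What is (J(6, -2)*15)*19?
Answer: 1140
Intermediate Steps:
J(t, j) = 4 (J(t, j) = (-2)² = 4)
(J(6, -2)*15)*19 = (4*15)*19 = 60*19 = 1140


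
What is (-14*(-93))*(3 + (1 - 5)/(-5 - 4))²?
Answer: 417074/27 ≈ 15447.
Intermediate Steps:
(-14*(-93))*(3 + (1 - 5)/(-5 - 4))² = 1302*(3 - 4/(-9))² = 1302*(3 - 4*(-⅑))² = 1302*(3 + 4/9)² = 1302*(31/9)² = 1302*(961/81) = 417074/27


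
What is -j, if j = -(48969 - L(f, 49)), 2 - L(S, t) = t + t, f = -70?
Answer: 49065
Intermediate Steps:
L(S, t) = 2 - 2*t (L(S, t) = 2 - (t + t) = 2 - 2*t)
j = -49065 (j = -(48969 - (2 - 2*49)) = -(48969 - (2 - 98)) = -(48969 - 1*(-96)) = -(48969 + 96) = -1*49065 = -49065)
-j = -1*(-49065) = 49065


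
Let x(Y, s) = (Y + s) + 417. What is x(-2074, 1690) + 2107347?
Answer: 2107380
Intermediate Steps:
x(Y, s) = 417 + Y + s
x(-2074, 1690) + 2107347 = (417 - 2074 + 1690) + 2107347 = 33 + 2107347 = 2107380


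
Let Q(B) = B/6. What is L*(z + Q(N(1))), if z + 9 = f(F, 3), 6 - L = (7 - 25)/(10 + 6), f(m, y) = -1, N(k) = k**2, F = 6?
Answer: -1121/16 ≈ -70.063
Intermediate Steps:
Q(B) = B/6 (Q(B) = B*(1/6) = B/6)
L = 57/8 (L = 6 - (7 - 25)/(10 + 6) = 6 - (-18)/16 = 6 - 1*(-9/8) = 6 + 9/8 = 57/8 ≈ 7.1250)
z = -10 (z = -9 - 1 = -10)
L*(z + Q(N(1))) = 57*(-10 + (1/6)*1**2)/8 = 57*(-10 + (1/6)*1)/8 = 57*(-10 + 1/6)/8 = (57/8)*(-59/6) = -1121/16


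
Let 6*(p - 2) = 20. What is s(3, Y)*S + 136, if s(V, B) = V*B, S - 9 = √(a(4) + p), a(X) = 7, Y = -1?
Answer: 109 - √111 ≈ 98.464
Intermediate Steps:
p = 16/3 (p = 2 + (⅙)*20 = 2 + 10/3 = 16/3 ≈ 5.3333)
S = 9 + √111/3 (S = 9 + √(7 + 16/3) = 9 + √(37/3) = 9 + √111/3 ≈ 12.512)
s(V, B) = B*V
s(3, Y)*S + 136 = (-1*3)*(9 + √111/3) + 136 = -3*(9 + √111/3) + 136 = (-27 - √111) + 136 = 109 - √111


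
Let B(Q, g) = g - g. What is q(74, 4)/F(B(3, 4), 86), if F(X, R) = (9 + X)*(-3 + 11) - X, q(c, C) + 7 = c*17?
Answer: 139/8 ≈ 17.375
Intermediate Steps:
q(c, C) = -7 + 17*c (q(c, C) = -7 + c*17 = -7 + 17*c)
B(Q, g) = 0
F(X, R) = 72 + 7*X (F(X, R) = (9 + X)*8 - X = (72 + 8*X) - X = 72 + 7*X)
q(74, 4)/F(B(3, 4), 86) = (-7 + 17*74)/(72 + 7*0) = (-7 + 1258)/(72 + 0) = 1251/72 = 1251*(1/72) = 139/8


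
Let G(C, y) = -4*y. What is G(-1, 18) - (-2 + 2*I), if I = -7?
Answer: -56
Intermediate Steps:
G(-1, 18) - (-2 + 2*I) = -4*18 - (-2 + 2*(-7)) = -72 - (-2 - 14) = -72 - 1*(-16) = -72 + 16 = -56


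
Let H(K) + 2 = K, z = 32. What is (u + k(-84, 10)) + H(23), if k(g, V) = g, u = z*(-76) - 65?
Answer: -2560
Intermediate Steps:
u = -2497 (u = 32*(-76) - 65 = -2432 - 65 = -2497)
H(K) = -2 + K
(u + k(-84, 10)) + H(23) = (-2497 - 84) + (-2 + 23) = -2581 + 21 = -2560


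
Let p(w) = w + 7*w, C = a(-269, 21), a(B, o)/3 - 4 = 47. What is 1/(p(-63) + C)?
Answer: -1/351 ≈ -0.0028490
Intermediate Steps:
a(B, o) = 153 (a(B, o) = 12 + 3*47 = 12 + 141 = 153)
C = 153
p(w) = 8*w
1/(p(-63) + C) = 1/(8*(-63) + 153) = 1/(-504 + 153) = 1/(-351) = -1/351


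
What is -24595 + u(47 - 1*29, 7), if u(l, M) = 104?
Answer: -24491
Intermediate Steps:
-24595 + u(47 - 1*29, 7) = -24595 + 104 = -24491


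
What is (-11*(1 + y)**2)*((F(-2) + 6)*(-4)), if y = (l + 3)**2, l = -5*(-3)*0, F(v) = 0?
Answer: 26400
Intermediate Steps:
l = 0 (l = 15*0 = 0)
y = 9 (y = (0 + 3)**2 = 3**2 = 9)
(-11*(1 + y)**2)*((F(-2) + 6)*(-4)) = (-11*(1 + 9)**2)*((0 + 6)*(-4)) = (-11*10**2)*(6*(-4)) = -11*100*(-24) = -1100*(-24) = 26400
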